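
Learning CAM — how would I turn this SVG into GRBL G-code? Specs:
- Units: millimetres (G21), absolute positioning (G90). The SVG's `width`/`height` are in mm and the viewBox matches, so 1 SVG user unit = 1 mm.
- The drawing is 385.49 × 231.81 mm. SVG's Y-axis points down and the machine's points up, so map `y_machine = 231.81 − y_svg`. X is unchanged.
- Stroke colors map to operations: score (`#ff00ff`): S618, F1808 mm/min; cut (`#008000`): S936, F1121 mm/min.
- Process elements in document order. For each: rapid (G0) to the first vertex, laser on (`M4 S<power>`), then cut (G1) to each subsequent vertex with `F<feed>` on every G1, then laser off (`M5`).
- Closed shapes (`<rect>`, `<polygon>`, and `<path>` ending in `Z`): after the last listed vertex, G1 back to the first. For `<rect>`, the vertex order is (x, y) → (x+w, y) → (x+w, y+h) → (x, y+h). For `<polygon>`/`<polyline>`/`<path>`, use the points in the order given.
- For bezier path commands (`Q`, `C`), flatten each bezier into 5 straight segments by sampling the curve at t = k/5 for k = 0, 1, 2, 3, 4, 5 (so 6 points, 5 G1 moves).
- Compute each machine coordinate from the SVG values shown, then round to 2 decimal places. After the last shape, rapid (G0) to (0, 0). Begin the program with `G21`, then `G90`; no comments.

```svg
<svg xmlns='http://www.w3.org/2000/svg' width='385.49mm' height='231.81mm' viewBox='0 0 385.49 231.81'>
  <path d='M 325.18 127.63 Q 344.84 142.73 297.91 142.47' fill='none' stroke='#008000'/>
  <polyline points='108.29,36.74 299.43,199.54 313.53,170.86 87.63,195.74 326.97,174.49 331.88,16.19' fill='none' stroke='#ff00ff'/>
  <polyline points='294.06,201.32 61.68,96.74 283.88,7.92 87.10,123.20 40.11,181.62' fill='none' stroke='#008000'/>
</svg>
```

viewBox `0 0 385.49 231.81` with mm width/height → 1 unit = 1 mm. Flip: y_m = 231.81 − y_svg.

**Shape 1** — `<path>` quadratic bezier, stroke `#008000` → cut (S936, F1121). Control points (SVG): P0=(325.18,127.63), P1=(344.84,142.73), P2=(297.91,142.47); sampled at t=k/5. Machine vertices: (325.18,104.18) → (330.38,98.75) → (330.25,94.56) → (324.80,91.59) → (314.02,89.85) → (297.91,89.34). Open path.

**Shape 2** — `<polyline>` open polyline, stroke `#ff00ff` → score (S618, F1808). Machine vertices: (108.29,195.07) → (299.43,32.27) → (313.53,60.95) → (87.63,36.07) → (326.97,57.32) → (331.88,215.62). Open path.

**Shape 3** — `<polyline>` open polyline, stroke `#008000` → cut (S936, F1121). Machine vertices: (294.06,30.49) → (61.68,135.07) → (283.88,223.89) → (87.10,108.61) → (40.11,50.19). Open path.

G21
G90
G0 X325.18 Y104.18
M4 S936
G1 X330.38 Y98.75 F1121
G1 X330.25 Y94.56 F1121
G1 X324.80 Y91.59 F1121
G1 X314.02 Y89.85 F1121
G1 X297.91 Y89.34 F1121
M5
G0 X108.29 Y195.07
M4 S618
G1 X299.43 Y32.27 F1808
G1 X313.53 Y60.95 F1808
G1 X87.63 Y36.07 F1808
G1 X326.97 Y57.32 F1808
G1 X331.88 Y215.62 F1808
M5
G0 X294.06 Y30.49
M4 S936
G1 X61.68 Y135.07 F1121
G1 X283.88 Y223.89 F1121
G1 X87.10 Y108.61 F1121
G1 X40.11 Y50.19 F1121
M5
G0 X0.00 Y0.00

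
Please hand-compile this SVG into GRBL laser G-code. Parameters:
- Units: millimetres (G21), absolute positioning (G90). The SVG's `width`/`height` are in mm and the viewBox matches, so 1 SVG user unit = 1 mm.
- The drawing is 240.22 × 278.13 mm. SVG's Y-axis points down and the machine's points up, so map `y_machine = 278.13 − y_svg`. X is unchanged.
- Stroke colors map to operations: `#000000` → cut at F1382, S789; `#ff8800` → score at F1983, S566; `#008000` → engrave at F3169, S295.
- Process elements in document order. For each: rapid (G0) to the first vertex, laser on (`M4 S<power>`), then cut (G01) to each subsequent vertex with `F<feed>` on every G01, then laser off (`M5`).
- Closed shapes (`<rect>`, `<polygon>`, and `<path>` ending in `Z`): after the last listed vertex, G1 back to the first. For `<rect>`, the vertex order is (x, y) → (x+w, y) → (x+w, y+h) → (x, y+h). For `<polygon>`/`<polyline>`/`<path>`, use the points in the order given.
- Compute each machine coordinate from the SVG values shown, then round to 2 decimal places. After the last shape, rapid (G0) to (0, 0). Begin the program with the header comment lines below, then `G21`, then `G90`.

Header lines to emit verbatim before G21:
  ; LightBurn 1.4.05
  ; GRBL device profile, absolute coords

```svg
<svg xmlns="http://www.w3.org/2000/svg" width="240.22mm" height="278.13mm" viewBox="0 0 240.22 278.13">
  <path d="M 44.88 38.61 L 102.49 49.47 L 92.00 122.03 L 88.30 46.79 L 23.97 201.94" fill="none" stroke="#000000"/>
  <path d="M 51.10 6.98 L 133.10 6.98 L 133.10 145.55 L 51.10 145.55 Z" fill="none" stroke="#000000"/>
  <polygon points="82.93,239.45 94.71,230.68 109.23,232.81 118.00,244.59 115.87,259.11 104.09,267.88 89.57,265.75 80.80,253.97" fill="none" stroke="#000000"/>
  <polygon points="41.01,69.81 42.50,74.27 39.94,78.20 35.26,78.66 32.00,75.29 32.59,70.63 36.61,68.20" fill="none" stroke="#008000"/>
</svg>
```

Since the viewBox matches the mm dimensions, user units are millimetres directly. The only transform is the Y-flip y_m = 278.13 − y_svg.

Shape 1 is a open polyline drawn with `<path>`. Its stroke #000000 means cut at S789, F1382. After flipping Y the toolpath is (44.88,239.52) → (102.49,228.66) → (92.00,156.10) → (88.30,231.34) → (23.97,76.19).

Shape 2 is a rectangle drawn with `<path>`. Its stroke #000000 means cut at S789, F1382. After flipping Y the toolpath is (51.10,271.15) → (133.10,271.15) → (133.10,132.58) → (51.10,132.58) → (51.10,271.15), returning to the start.

Shape 3 is a regular polygon drawn with `<polygon>`. Its stroke #000000 means cut at S789, F1382. After flipping Y the toolpath is (82.93,38.68) → (94.71,47.45) → (109.23,45.32) → (118.00,33.54) → (115.87,19.02) → (104.09,10.25) → (89.57,12.38) → (80.80,24.16) → (82.93,38.68), returning to the start.

Shape 4 is a regular polygon drawn with `<polygon>`. Its stroke #008000 means engrave at S295, F3169. After flipping Y the toolpath is (41.01,208.32) → (42.50,203.86) → (39.94,199.93) → (35.26,199.47) → (32.00,202.84) → (32.59,207.50) → (36.61,209.93) → (41.01,208.32), returning to the start.

; LightBurn 1.4.05
; GRBL device profile, absolute coords
G21
G90
G0 X44.88 Y239.52
M4 S789
G01 X102.49 Y228.66 F1382
G01 X92.00 Y156.10 F1382
G01 X88.30 Y231.34 F1382
G01 X23.97 Y76.19 F1382
M5
G0 X51.10 Y271.15
M4 S789
G01 X133.10 Y271.15 F1382
G01 X133.10 Y132.58 F1382
G01 X51.10 Y132.58 F1382
G01 X51.10 Y271.15 F1382
M5
G0 X82.93 Y38.68
M4 S789
G01 X94.71 Y47.45 F1382
G01 X109.23 Y45.32 F1382
G01 X118.00 Y33.54 F1382
G01 X115.87 Y19.02 F1382
G01 X104.09 Y10.25 F1382
G01 X89.57 Y12.38 F1382
G01 X80.80 Y24.16 F1382
G01 X82.93 Y38.68 F1382
M5
G0 X41.01 Y208.32
M4 S295
G01 X42.50 Y203.86 F3169
G01 X39.94 Y199.93 F3169
G01 X35.26 Y199.47 F3169
G01 X32.00 Y202.84 F3169
G01 X32.59 Y207.50 F3169
G01 X36.61 Y209.93 F3169
G01 X41.01 Y208.32 F3169
M5
G0 X0.00 Y0.00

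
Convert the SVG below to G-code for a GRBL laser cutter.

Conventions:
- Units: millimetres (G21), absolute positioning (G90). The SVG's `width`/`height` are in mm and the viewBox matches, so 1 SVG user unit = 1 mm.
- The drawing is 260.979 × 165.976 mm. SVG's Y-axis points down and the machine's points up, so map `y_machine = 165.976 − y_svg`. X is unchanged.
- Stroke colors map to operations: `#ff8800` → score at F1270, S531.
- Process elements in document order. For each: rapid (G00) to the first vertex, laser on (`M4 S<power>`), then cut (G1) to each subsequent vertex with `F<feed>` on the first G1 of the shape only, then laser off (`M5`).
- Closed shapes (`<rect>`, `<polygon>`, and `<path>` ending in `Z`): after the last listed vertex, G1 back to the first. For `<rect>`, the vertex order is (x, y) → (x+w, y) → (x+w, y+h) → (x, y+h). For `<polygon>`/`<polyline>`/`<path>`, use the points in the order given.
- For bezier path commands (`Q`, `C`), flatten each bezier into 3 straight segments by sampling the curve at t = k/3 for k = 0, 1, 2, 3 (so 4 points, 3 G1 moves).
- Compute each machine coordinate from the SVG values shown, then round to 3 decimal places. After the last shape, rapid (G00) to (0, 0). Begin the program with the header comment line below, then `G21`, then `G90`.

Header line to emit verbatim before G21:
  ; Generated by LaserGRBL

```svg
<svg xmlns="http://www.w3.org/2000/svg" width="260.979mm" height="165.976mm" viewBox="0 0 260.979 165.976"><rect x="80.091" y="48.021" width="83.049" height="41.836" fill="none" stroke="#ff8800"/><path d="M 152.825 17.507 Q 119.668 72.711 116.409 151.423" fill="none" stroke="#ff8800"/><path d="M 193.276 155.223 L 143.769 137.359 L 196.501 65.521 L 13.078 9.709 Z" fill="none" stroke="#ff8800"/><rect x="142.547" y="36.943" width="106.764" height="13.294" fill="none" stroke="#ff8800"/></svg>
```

Since the viewBox matches the mm dimensions, user units are millimetres directly. The only transform is the Y-flip y_m = 165.976 − y_svg.

Shape 1 is a rectangle drawn with `<rect>`. Its stroke #ff8800 means score at S531, F1270. After flipping Y the toolpath is (80.091,117.955) → (163.140,117.955) → (163.140,76.119) → (80.091,76.119) → (80.091,117.955), returning to the start.

Shape 2 is a quadratic bezier drawn with `<path>`. Its stroke #ff8800 means score at S531, F1270. After flipping Y the toolpath is (152.825,148.469) → (134.042,109.054) → (121.904,64.416) → (116.409,14.553).

Shape 3 is a closed polygon drawn with `<path>`. Its stroke #ff8800 means score at S531, F1270. After flipping Y the toolpath is (193.276,10.753) → (143.769,28.617) → (196.501,100.455) → (13.078,156.267) → (193.276,10.753), returning to the start.

Shape 4 is a rectangle drawn with `<rect>`. Its stroke #ff8800 means score at S531, F1270. After flipping Y the toolpath is (142.547,129.033) → (249.311,129.033) → (249.311,115.739) → (142.547,115.739) → (142.547,129.033), returning to the start.

; Generated by LaserGRBL
G21
G90
G00 X80.091 Y117.955
M4 S531
G1 X163.140 Y117.955 F1270
G1 X163.140 Y76.119
G1 X80.091 Y76.119
G1 X80.091 Y117.955
M5
G00 X152.825 Y148.469
M4 S531
G1 X134.042 Y109.054 F1270
G1 X121.904 Y64.416
G1 X116.409 Y14.553
M5
G00 X193.276 Y10.753
M4 S531
G1 X143.769 Y28.617 F1270
G1 X196.501 Y100.455
G1 X13.078 Y156.267
G1 X193.276 Y10.753
M5
G00 X142.547 Y129.033
M4 S531
G1 X249.311 Y129.033 F1270
G1 X249.311 Y115.739
G1 X142.547 Y115.739
G1 X142.547 Y129.033
M5
G00 X0.000 Y0.000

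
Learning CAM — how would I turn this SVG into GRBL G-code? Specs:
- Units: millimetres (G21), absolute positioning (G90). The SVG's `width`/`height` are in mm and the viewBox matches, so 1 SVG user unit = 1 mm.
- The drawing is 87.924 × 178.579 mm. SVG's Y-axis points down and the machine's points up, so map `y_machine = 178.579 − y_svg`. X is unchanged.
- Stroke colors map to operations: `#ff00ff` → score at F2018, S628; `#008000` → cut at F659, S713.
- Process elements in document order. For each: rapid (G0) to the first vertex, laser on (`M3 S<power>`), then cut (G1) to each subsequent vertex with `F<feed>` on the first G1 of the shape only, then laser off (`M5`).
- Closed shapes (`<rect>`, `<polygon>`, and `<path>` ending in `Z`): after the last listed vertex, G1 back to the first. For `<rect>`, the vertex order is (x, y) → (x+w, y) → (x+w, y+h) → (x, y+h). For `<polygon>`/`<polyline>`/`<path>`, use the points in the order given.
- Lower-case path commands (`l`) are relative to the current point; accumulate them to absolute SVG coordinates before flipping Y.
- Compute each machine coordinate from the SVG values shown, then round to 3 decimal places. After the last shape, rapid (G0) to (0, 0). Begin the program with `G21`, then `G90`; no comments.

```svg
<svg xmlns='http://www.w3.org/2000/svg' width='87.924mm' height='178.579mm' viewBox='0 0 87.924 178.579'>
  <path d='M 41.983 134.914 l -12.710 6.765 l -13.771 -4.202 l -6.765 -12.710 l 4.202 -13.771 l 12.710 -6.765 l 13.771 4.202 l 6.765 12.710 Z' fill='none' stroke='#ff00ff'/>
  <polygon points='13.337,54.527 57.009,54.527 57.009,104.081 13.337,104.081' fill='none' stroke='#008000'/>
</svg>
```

viewBox `0 0 87.924 178.579` with mm width/height → 1 unit = 1 mm. Flip: y_m = 178.579 − y_svg.

**Shape 1** — `<path>` regular polygon, stroke `#ff00ff` → score (S628, F2018). Machine vertices: (41.983,43.665) → (29.273,36.900) → (15.502,41.102) → (8.737,53.812) → (12.939,67.583) → (25.649,74.348) → (39.420,70.146) → (46.185,57.436) → (41.983,43.665). Closed: final G1 returns to the first vertex.

**Shape 2** — `<polygon>` rectangle, stroke `#008000` → cut (S713, F659). Machine vertices: (13.337,124.052) → (57.009,124.052) → (57.009,74.498) → (13.337,74.498) → (13.337,124.052). Closed: final G1 returns to the first vertex.

G21
G90
G0 X41.983 Y43.665
M3 S628
G1 X29.273 Y36.900 F2018
G1 X15.502 Y41.102
G1 X8.737 Y53.812
G1 X12.939 Y67.583
G1 X25.649 Y74.348
G1 X39.420 Y70.146
G1 X46.185 Y57.436
G1 X41.983 Y43.665
M5
G0 X13.337 Y124.052
M3 S713
G1 X57.009 Y124.052 F659
G1 X57.009 Y74.498
G1 X13.337 Y74.498
G1 X13.337 Y124.052
M5
G0 X0.000 Y0.000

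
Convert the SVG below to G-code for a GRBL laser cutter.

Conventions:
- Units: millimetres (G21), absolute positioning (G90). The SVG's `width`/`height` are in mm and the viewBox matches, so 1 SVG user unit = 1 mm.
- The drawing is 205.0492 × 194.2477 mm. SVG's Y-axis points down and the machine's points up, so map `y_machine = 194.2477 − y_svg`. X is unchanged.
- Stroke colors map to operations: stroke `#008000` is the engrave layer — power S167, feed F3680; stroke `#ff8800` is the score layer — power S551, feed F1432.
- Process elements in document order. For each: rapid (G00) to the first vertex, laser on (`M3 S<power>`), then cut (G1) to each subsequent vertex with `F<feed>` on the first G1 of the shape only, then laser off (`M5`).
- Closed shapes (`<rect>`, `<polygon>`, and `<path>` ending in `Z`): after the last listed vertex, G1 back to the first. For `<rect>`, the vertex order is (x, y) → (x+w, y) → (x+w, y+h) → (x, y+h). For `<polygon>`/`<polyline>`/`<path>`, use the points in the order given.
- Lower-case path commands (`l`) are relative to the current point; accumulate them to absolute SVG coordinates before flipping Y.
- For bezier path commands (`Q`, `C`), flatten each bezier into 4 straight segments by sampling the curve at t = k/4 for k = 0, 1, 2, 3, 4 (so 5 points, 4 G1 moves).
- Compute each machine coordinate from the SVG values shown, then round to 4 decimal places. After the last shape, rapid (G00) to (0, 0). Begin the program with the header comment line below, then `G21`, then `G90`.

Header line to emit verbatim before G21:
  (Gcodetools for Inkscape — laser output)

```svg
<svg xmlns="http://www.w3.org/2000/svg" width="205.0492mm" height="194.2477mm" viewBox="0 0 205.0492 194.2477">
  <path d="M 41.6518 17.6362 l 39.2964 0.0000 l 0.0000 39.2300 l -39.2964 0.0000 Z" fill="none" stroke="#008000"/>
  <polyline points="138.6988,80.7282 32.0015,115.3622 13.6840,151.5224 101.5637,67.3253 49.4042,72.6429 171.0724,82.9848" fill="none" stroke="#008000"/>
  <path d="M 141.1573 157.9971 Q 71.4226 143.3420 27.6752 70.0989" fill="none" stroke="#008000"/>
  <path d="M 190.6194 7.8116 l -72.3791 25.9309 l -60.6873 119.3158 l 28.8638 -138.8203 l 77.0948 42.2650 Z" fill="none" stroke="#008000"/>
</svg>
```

viewBox `0 0 205.0492 194.2477` with mm width/height → 1 unit = 1 mm. Flip: y_m = 194.2477 − y_svg.

**Shape 1** — `<path>` rectangle, stroke `#008000` → engrave (S167, F3680). Machine vertices: (41.6518,176.6115) → (80.9482,176.6115) → (80.9482,137.3815) → (41.6518,137.3815) → (41.6518,176.6115). Closed: final G1 returns to the first vertex.

**Shape 2** — `<polyline>` open polyline, stroke `#008000` → engrave (S167, F3680). Machine vertices: (138.6988,113.5195) → (32.0015,78.8855) → (13.6840,42.7253) → (101.5637,126.9224) → (49.4042,121.6048) → (171.0724,111.2629). Open path.

**Shape 3** — `<path>` quadratic bezier, stroke `#008000` → engrave (S167, F3680). Control points (SVG): P0=(141.1573,157.9971), P1=(71.4226,143.3420), P2=(27.6752,70.0989); sampled at t=k/4. Machine vertices: (141.1573,36.2506) → (107.9142,47.2399) → (77.9194,65.5527) → (51.1731,91.1890) → (27.6752,124.1488). Open path.

**Shape 4** — `<path>` closed polygon, stroke `#008000` → engrave (S167, F3680). Machine vertices: (190.6194,186.4361) → (118.2403,160.5052) → (57.5530,41.1894) → (86.4168,180.0097) → (163.5116,137.7447) → (190.6194,186.4361). Closed: final G1 returns to the first vertex.

(Gcodetools for Inkscape — laser output)
G21
G90
G00 X41.6518 Y176.6115
M3 S167
G1 X80.9482 Y176.6115 F3680
G1 X80.9482 Y137.3815
G1 X41.6518 Y137.3815
G1 X41.6518 Y176.6115
M5
G00 X138.6988 Y113.5195
M3 S167
G1 X32.0015 Y78.8855 F3680
G1 X13.6840 Y42.7253
G1 X101.5637 Y126.9224
G1 X49.4042 Y121.6048
G1 X171.0724 Y111.2629
M5
G00 X141.1573 Y36.2506
M3 S167
G1 X107.9142 Y47.2399 F3680
G1 X77.9194 Y65.5527
G1 X51.1731 Y91.1890
G1 X27.6752 Y124.1488
M5
G00 X190.6194 Y186.4361
M3 S167
G1 X118.2403 Y160.5052 F3680
G1 X57.5530 Y41.1894
G1 X86.4168 Y180.0097
G1 X163.5116 Y137.7447
G1 X190.6194 Y186.4361
M5
G00 X0.0000 Y0.0000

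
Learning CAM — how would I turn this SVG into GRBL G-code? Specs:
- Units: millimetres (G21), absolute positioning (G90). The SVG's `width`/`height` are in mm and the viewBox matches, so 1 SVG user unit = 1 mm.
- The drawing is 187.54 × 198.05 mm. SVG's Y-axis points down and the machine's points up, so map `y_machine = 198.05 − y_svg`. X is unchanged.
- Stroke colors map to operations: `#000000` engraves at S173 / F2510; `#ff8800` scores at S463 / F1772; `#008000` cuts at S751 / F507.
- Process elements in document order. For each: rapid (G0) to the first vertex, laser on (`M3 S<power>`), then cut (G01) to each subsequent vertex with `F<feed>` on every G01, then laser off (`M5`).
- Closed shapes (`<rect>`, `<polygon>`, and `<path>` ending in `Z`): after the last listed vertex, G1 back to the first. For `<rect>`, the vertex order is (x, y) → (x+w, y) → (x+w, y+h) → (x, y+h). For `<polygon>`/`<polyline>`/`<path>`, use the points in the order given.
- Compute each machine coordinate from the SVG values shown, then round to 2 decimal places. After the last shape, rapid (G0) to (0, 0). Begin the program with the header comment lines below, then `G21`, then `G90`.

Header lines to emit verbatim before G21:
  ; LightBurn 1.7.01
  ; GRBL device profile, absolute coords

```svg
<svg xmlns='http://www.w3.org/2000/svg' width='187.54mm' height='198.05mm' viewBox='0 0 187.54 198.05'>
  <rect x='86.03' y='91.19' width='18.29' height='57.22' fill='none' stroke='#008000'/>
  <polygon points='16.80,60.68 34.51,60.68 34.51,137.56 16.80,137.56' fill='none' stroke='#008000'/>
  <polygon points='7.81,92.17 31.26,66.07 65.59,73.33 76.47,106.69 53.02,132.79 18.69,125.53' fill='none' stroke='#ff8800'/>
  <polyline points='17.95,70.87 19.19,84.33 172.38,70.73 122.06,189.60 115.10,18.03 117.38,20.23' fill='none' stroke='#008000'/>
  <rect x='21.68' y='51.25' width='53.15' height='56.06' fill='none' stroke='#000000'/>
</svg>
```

Since the viewBox matches the mm dimensions, user units are millimetres directly. The only transform is the Y-flip y_m = 198.05 − y_svg.

Shape 1 is a rectangle drawn with `<rect>`. Its stroke #008000 means cut at S751, F507. After flipping Y the toolpath is (86.03,106.86) → (104.32,106.86) → (104.32,49.64) → (86.03,49.64) → (86.03,106.86), returning to the start.

Shape 2 is a rectangle drawn with `<polygon>`. Its stroke #008000 means cut at S751, F507. After flipping Y the toolpath is (16.80,137.37) → (34.51,137.37) → (34.51,60.49) → (16.80,60.49) → (16.80,137.37), returning to the start.

Shape 3 is a regular polygon drawn with `<polygon>`. Its stroke #ff8800 means score at S463, F1772. After flipping Y the toolpath is (7.81,105.88) → (31.26,131.98) → (65.59,124.72) → (76.47,91.36) → (53.02,65.26) → (18.69,72.52) → (7.81,105.88), returning to the start.

Shape 4 is a open polyline drawn with `<polyline>`. Its stroke #008000 means cut at S751, F507. After flipping Y the toolpath is (17.95,127.18) → (19.19,113.72) → (172.38,127.32) → (122.06,8.45) → (115.10,180.02) → (117.38,177.82).

Shape 5 is a rectangle drawn with `<rect>`. Its stroke #000000 means engrave at S173, F2510. After flipping Y the toolpath is (21.68,146.80) → (74.83,146.80) → (74.83,90.74) → (21.68,90.74) → (21.68,146.80), returning to the start.

; LightBurn 1.7.01
; GRBL device profile, absolute coords
G21
G90
G0 X86.03 Y106.86
M3 S751
G01 X104.32 Y106.86 F507
G01 X104.32 Y49.64 F507
G01 X86.03 Y49.64 F507
G01 X86.03 Y106.86 F507
M5
G0 X16.80 Y137.37
M3 S751
G01 X34.51 Y137.37 F507
G01 X34.51 Y60.49 F507
G01 X16.80 Y60.49 F507
G01 X16.80 Y137.37 F507
M5
G0 X7.81 Y105.88
M3 S463
G01 X31.26 Y131.98 F1772
G01 X65.59 Y124.72 F1772
G01 X76.47 Y91.36 F1772
G01 X53.02 Y65.26 F1772
G01 X18.69 Y72.52 F1772
G01 X7.81 Y105.88 F1772
M5
G0 X17.95 Y127.18
M3 S751
G01 X19.19 Y113.72 F507
G01 X172.38 Y127.32 F507
G01 X122.06 Y8.45 F507
G01 X115.10 Y180.02 F507
G01 X117.38 Y177.82 F507
M5
G0 X21.68 Y146.80
M3 S173
G01 X74.83 Y146.80 F2510
G01 X74.83 Y90.74 F2510
G01 X21.68 Y90.74 F2510
G01 X21.68 Y146.80 F2510
M5
G0 X0.00 Y0.00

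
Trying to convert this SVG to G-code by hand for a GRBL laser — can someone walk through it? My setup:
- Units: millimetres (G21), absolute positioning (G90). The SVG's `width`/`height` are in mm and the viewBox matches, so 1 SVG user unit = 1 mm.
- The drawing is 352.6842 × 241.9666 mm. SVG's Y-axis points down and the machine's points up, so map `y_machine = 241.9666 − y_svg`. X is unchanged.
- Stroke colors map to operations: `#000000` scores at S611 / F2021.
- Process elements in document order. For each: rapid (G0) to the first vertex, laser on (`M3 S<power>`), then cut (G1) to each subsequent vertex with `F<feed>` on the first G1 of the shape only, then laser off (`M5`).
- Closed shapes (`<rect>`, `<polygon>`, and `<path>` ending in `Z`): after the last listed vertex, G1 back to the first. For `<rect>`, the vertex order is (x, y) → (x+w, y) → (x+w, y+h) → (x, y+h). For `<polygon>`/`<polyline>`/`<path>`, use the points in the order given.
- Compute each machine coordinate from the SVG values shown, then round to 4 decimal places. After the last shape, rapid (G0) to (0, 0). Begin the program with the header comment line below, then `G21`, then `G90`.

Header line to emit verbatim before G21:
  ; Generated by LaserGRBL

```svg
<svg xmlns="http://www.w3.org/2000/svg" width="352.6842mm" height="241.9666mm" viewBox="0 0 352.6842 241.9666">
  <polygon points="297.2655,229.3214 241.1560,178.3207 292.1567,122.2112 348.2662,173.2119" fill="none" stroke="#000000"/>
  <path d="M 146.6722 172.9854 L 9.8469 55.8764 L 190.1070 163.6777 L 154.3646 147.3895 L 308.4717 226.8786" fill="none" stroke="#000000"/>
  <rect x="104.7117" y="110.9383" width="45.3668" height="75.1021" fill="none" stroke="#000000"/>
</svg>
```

Since the viewBox matches the mm dimensions, user units are millimetres directly. The only transform is the Y-flip y_m = 241.9666 − y_svg.

Shape 1 is a regular polygon drawn with `<polygon>`. Its stroke #000000 means score at S611, F2021. After flipping Y the toolpath is (297.2655,12.6452) → (241.1560,63.6459) → (292.1567,119.7554) → (348.2662,68.7547) → (297.2655,12.6452), returning to the start.

Shape 2 is a open polyline drawn with `<path>`. Its stroke #000000 means score at S611, F2021. After flipping Y the toolpath is (146.6722,68.9812) → (9.8469,186.0902) → (190.1070,78.2889) → (154.3646,94.5771) → (308.4717,15.0880).

Shape 3 is a rectangle drawn with `<rect>`. Its stroke #000000 means score at S611, F2021. After flipping Y the toolpath is (104.7117,131.0283) → (150.0785,131.0283) → (150.0785,55.9262) → (104.7117,55.9262) → (104.7117,131.0283), returning to the start.

; Generated by LaserGRBL
G21
G90
G0 X297.2655 Y12.6452
M3 S611
G1 X241.1560 Y63.6459 F2021
G1 X292.1567 Y119.7554
G1 X348.2662 Y68.7547
G1 X297.2655 Y12.6452
M5
G0 X146.6722 Y68.9812
M3 S611
G1 X9.8469 Y186.0902 F2021
G1 X190.1070 Y78.2889
G1 X154.3646 Y94.5771
G1 X308.4717 Y15.0880
M5
G0 X104.7117 Y131.0283
M3 S611
G1 X150.0785 Y131.0283 F2021
G1 X150.0785 Y55.9262
G1 X104.7117 Y55.9262
G1 X104.7117 Y131.0283
M5
G0 X0.0000 Y0.0000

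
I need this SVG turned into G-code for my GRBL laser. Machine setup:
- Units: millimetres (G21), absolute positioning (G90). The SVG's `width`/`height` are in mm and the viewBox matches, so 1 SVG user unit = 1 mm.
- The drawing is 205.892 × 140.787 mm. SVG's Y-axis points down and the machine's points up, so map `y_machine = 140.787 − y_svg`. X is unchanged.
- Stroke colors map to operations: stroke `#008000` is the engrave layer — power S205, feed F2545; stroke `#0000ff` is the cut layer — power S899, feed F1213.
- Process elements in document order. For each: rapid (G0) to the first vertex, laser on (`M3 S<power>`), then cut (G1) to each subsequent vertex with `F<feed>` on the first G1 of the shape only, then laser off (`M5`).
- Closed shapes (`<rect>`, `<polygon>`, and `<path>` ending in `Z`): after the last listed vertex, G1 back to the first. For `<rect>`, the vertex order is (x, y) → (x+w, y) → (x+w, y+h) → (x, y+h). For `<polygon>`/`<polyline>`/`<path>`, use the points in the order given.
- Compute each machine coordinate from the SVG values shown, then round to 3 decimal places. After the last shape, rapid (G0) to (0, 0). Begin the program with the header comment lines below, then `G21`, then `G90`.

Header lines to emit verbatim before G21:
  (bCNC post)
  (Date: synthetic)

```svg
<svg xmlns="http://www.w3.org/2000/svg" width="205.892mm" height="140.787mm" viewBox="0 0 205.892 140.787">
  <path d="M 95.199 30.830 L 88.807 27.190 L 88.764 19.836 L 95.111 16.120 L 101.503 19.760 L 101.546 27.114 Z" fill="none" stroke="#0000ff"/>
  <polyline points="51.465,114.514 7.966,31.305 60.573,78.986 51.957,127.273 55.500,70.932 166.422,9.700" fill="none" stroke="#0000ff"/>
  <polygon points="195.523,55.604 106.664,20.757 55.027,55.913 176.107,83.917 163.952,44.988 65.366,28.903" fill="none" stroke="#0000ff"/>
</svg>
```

(bCNC post)
(Date: synthetic)
G21
G90
G0 X95.199 Y109.957
M3 S899
G1 X88.807 Y113.597 F1213
G1 X88.764 Y120.951
G1 X95.111 Y124.667
G1 X101.503 Y121.027
G1 X101.546 Y113.673
G1 X95.199 Y109.957
M5
G0 X51.465 Y26.273
M3 S899
G1 X7.966 Y109.482 F1213
G1 X60.573 Y61.801
G1 X51.957 Y13.514
G1 X55.500 Y69.855
G1 X166.422 Y131.087
M5
G0 X195.523 Y85.183
M3 S899
G1 X106.664 Y120.030 F1213
G1 X55.027 Y84.874
G1 X176.107 Y56.870
G1 X163.952 Y95.799
G1 X65.366 Y111.884
G1 X195.523 Y85.183
M5
G0 X0.000 Y0.000

1 u = 1 mm; y_m = 140.787 − y.

[1] `<path>` regular polygon, #0000ff→cut S899 F1213: (95.199,109.957) → (88.807,113.597) → (88.764,120.951) → (95.111,124.667) → (101.503,121.027) → (101.546,113.673) → (95.199,109.957) (closed)

[2] `<polyline>` open polyline, #0000ff→cut S899 F1213: (51.465,26.273) → (7.966,109.482) → (60.573,61.801) → (51.957,13.514) → (55.500,69.855) → (166.422,131.087)

[3] `<polygon>` closed polygon, #0000ff→cut S899 F1213: (195.523,85.183) → (106.664,120.030) → (55.027,84.874) → (176.107,56.870) → (163.952,95.799) → (65.366,111.884) → (195.523,85.183) (closed)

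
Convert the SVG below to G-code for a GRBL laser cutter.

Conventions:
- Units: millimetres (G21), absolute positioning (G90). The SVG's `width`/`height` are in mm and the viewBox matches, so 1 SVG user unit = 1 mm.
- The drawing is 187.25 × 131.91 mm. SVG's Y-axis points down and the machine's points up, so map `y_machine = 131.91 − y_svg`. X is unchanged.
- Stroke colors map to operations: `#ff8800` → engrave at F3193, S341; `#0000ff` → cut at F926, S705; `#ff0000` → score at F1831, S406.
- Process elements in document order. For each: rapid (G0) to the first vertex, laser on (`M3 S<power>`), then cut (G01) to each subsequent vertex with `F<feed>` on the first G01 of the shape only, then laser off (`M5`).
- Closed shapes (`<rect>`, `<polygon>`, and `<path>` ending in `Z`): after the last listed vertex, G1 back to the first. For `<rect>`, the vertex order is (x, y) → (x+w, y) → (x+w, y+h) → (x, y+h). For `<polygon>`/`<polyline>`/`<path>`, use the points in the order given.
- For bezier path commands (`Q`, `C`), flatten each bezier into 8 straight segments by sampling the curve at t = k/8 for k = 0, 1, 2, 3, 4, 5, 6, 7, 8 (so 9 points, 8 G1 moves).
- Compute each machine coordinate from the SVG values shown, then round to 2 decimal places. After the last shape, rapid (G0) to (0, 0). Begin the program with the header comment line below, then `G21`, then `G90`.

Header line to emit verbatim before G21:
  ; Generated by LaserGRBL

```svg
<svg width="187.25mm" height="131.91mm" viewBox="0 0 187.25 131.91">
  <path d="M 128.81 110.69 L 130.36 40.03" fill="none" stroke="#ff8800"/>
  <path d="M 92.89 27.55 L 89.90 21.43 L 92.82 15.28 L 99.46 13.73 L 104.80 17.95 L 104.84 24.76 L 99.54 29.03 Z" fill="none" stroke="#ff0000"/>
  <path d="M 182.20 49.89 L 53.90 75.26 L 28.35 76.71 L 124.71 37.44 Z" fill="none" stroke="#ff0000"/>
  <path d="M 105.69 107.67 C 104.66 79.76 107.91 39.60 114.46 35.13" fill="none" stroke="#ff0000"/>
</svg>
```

1 u = 1 mm; y_m = 131.91 − y.

[1] `<path>` line segment, #ff8800→engrave S341 F3193: (128.81,21.22) → (130.36,91.88)

[2] `<path>` regular polygon, #ff0000→score S406 F1831: (92.89,104.36) → (89.90,110.48) → (92.82,116.63) → (99.46,118.18) → (104.80,113.96) → (104.84,107.15) → (99.54,102.88) → (92.89,104.36) (closed)

[3] `<path>` closed polygon, #ff0000→score S406 F1831: (182.20,82.02) → (53.90,56.65) → (28.35,55.20) → (124.71,94.47) → (182.20,82.02) (closed)

[4] `<path>` cubic bezier, #ff0000→score S406 F1831: (105.69,24.24) → (105.50,35.19) → (105.70,46.72) → (106.29,58.28) → (107.23,69.30) → (108.54,79.22) → (110.18,87.48) → (112.16,93.52) → (114.46,96.78)

; Generated by LaserGRBL
G21
G90
G0 X128.81 Y21.22
M3 S341
G01 X130.36 Y91.88 F3193
M5
G0 X92.89 Y104.36
M3 S406
G01 X89.90 Y110.48 F1831
G01 X92.82 Y116.63
G01 X99.46 Y118.18
G01 X104.80 Y113.96
G01 X104.84 Y107.15
G01 X99.54 Y102.88
G01 X92.89 Y104.36
M5
G0 X182.20 Y82.02
M3 S406
G01 X53.90 Y56.65 F1831
G01 X28.35 Y55.20
G01 X124.71 Y94.47
G01 X182.20 Y82.02
M5
G0 X105.69 Y24.24
M3 S406
G01 X105.50 Y35.19 F1831
G01 X105.70 Y46.72
G01 X106.29 Y58.28
G01 X107.23 Y69.30
G01 X108.54 Y79.22
G01 X110.18 Y87.48
G01 X112.16 Y93.52
G01 X114.46 Y96.78
M5
G0 X0.00 Y0.00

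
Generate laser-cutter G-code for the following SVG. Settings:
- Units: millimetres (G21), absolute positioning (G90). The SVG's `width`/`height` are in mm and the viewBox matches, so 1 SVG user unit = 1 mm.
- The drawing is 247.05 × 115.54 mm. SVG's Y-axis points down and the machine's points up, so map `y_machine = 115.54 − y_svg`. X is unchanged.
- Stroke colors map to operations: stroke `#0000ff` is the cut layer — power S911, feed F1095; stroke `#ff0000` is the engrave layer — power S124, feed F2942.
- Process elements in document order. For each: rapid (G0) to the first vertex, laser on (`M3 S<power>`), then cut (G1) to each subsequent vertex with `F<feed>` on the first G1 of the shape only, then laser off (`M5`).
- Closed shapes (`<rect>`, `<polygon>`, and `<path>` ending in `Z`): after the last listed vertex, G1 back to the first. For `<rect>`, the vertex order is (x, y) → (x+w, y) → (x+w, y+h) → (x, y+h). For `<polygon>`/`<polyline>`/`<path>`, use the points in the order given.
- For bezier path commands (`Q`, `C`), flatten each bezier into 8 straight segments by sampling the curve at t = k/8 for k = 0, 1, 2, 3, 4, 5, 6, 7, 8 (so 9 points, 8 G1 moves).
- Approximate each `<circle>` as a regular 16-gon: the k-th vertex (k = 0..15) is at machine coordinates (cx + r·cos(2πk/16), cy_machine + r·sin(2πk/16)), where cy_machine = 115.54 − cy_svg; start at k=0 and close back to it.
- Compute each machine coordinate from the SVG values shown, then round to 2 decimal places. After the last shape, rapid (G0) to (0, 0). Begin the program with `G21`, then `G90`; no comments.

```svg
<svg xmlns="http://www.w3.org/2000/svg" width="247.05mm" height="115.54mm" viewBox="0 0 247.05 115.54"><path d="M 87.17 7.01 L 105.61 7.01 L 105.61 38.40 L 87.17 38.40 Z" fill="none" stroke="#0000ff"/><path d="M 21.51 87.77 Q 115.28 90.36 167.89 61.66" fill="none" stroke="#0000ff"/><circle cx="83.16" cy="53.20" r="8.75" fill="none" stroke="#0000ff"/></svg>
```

1 u = 1 mm; y_m = 115.54 − y.

[1] `<path>` rectangle, #0000ff→cut S911 F1095: (87.17,108.53) → (105.61,108.53) → (105.61,77.14) → (87.17,77.14) → (87.17,108.53) (closed)

[2] `<path>` quadratic bezier, #0000ff→cut S911 F1095: (21.51,27.77) → (44.31,27.61) → (65.82,28.43) → (86.05,30.23) → (104.99,33.00) → (122.64,36.76) → (139.01,41.49) → (154.09,47.19) → (167.89,53.88)

[3] `<circle>` circle, #0000ff→cut S911 F1095: (91.91,62.34) → (91.24,65.69) → (89.35,68.53) → (86.51,70.42) → (83.16,71.09) → (79.81,70.42) → (76.97,68.53) → (75.08,65.69) → (74.41,62.34) → (75.08,58.99) → (76.97,56.15) → (79.81,54.26) → (83.16,53.59) → (86.51,54.26) → (89.35,56.15) → (91.24,58.99) → (91.91,62.34) (closed)

G21
G90
G0 X87.17 Y108.53
M3 S911
G1 X105.61 Y108.53 F1095
G1 X105.61 Y77.14
G1 X87.17 Y77.14
G1 X87.17 Y108.53
M5
G0 X21.51 Y27.77
M3 S911
G1 X44.31 Y27.61 F1095
G1 X65.82 Y28.43
G1 X86.05 Y30.23
G1 X104.99 Y33.00
G1 X122.64 Y36.76
G1 X139.01 Y41.49
G1 X154.09 Y47.19
G1 X167.89 Y53.88
M5
G0 X91.91 Y62.34
M3 S911
G1 X91.24 Y65.69 F1095
G1 X89.35 Y68.53
G1 X86.51 Y70.42
G1 X83.16 Y71.09
G1 X79.81 Y70.42
G1 X76.97 Y68.53
G1 X75.08 Y65.69
G1 X74.41 Y62.34
G1 X75.08 Y58.99
G1 X76.97 Y56.15
G1 X79.81 Y54.26
G1 X83.16 Y53.59
G1 X86.51 Y54.26
G1 X89.35 Y56.15
G1 X91.24 Y58.99
G1 X91.91 Y62.34
M5
G0 X0.00 Y0.00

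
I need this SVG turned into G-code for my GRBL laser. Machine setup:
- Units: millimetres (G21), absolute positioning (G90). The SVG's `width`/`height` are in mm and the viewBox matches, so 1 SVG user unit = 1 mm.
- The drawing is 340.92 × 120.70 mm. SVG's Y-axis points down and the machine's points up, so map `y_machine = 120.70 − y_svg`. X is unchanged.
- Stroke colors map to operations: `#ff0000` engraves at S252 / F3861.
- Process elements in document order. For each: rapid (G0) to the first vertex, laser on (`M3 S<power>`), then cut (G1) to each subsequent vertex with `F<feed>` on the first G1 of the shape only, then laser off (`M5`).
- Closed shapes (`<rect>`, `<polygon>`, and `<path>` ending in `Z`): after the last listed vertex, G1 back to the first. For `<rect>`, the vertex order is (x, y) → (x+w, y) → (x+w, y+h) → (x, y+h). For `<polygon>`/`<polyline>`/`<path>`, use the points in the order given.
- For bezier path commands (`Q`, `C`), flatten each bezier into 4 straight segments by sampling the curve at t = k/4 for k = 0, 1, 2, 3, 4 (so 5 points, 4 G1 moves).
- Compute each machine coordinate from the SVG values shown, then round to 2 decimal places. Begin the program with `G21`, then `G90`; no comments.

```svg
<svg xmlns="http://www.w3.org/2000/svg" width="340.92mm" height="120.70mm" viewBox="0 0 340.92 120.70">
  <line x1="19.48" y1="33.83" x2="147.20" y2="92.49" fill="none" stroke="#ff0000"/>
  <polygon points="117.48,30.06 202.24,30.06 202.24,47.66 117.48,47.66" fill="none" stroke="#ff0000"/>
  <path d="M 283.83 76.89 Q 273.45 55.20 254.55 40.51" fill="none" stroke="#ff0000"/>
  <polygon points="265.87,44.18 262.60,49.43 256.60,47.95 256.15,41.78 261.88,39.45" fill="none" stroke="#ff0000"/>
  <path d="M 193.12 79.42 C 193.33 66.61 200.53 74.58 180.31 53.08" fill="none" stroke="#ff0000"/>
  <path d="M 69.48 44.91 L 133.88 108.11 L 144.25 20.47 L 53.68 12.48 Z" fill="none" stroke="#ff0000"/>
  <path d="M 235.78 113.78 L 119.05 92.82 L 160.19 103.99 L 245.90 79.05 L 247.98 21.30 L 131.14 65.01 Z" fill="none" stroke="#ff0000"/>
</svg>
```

viewBox `0 0 340.92 120.70` with mm width/height → 1 unit = 1 mm. Flip: y_m = 120.70 − y_svg.

**Shape 1** — `<line>` line segment, stroke `#ff0000` → engrave (S252, F3861). Machine vertices: (19.48,86.87) → (147.20,28.21). Open path.

**Shape 2** — `<polygon>` rectangle, stroke `#ff0000` → engrave (S252, F3861). Machine vertices: (117.48,90.64) → (202.24,90.64) → (202.24,73.04) → (117.48,73.04) → (117.48,90.64). Closed: final G1 returns to the first vertex.

**Shape 3** — `<path>` quadratic bezier, stroke `#ff0000` → engrave (S252, F3861). Control points (SVG): P0=(283.83,76.89), P1=(273.45,55.20), P2=(254.55,40.51); sampled at t=k/4. Machine vertices: (283.83,43.81) → (278.11,54.22) → (271.32,63.75) → (263.47,72.41) → (254.55,80.19). Open path.

**Shape 4** — `<polygon>` regular polygon, stroke `#ff0000` → engrave (S252, F3861). Machine vertices: (265.87,76.52) → (262.60,71.27) → (256.60,72.75) → (256.15,78.92) → (261.88,81.25) → (265.87,76.52). Closed: final G1 returns to the first vertex.

**Shape 5** — `<path>` cubic bezier, stroke `#ff0000` → engrave (S252, F3861). Control points (SVG): P0=(193.12,79.42), P1=(193.33,66.61), P2=(200.53,74.58), P3=(180.31,53.08); sampled at t=k/4. Machine vertices: (193.12,41.28) → (194.05,47.78) → (194.38,51.19) → (190.87,56.24) → (180.31,67.62). Open path.

**Shape 6** — `<path>` closed polygon, stroke `#ff0000` → engrave (S252, F3861). Machine vertices: (69.48,75.79) → (133.88,12.59) → (144.25,100.23) → (53.68,108.22) → (69.48,75.79). Closed: final G1 returns to the first vertex.

**Shape 7** — `<path>` closed polygon, stroke `#ff0000` → engrave (S252, F3861). Machine vertices: (235.78,6.92) → (119.05,27.88) → (160.19,16.71) → (245.90,41.65) → (247.98,99.40) → (131.14,55.69) → (235.78,6.92). Closed: final G1 returns to the first vertex.

G21
G90
G0 X19.48 Y86.87
M3 S252
G1 X147.20 Y28.21 F3861
M5
G0 X117.48 Y90.64
M3 S252
G1 X202.24 Y90.64 F3861
G1 X202.24 Y73.04
G1 X117.48 Y73.04
G1 X117.48 Y90.64
M5
G0 X283.83 Y43.81
M3 S252
G1 X278.11 Y54.22 F3861
G1 X271.32 Y63.75
G1 X263.47 Y72.41
G1 X254.55 Y80.19
M5
G0 X265.87 Y76.52
M3 S252
G1 X262.60 Y71.27 F3861
G1 X256.60 Y72.75
G1 X256.15 Y78.92
G1 X261.88 Y81.25
G1 X265.87 Y76.52
M5
G0 X193.12 Y41.28
M3 S252
G1 X194.05 Y47.78 F3861
G1 X194.38 Y51.19
G1 X190.87 Y56.24
G1 X180.31 Y67.62
M5
G0 X69.48 Y75.79
M3 S252
G1 X133.88 Y12.59 F3861
G1 X144.25 Y100.23
G1 X53.68 Y108.22
G1 X69.48 Y75.79
M5
G0 X235.78 Y6.92
M3 S252
G1 X119.05 Y27.88 F3861
G1 X160.19 Y16.71
G1 X245.90 Y41.65
G1 X247.98 Y99.40
G1 X131.14 Y55.69
G1 X235.78 Y6.92
M5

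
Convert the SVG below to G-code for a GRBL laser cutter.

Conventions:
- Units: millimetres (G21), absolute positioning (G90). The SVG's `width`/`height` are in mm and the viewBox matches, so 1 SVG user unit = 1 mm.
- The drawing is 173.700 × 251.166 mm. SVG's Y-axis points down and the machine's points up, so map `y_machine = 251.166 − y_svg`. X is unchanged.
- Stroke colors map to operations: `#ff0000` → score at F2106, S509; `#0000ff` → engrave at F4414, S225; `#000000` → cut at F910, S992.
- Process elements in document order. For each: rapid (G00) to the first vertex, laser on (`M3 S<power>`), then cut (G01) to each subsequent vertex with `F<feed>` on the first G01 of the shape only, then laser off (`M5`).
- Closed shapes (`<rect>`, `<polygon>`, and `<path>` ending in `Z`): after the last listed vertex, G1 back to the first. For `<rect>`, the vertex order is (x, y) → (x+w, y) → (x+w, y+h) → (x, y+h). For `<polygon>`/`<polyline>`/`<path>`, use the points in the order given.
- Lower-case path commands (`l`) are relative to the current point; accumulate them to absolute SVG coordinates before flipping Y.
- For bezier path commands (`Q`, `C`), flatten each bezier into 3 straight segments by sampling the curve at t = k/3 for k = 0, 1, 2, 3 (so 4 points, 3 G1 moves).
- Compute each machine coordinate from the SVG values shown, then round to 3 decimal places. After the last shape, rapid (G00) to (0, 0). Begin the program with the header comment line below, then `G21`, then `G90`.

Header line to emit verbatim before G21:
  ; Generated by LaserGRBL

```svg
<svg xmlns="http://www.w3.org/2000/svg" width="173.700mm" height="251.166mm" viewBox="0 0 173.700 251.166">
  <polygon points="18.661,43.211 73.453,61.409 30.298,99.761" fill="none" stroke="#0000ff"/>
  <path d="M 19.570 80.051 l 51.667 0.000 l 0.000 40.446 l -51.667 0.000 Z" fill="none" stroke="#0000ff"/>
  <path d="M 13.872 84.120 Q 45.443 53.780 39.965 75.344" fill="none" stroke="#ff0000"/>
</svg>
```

Since the viewBox matches the mm dimensions, user units are millimetres directly. The only transform is the Y-flip y_m = 251.166 − y_svg.

Shape 1 is a regular polygon drawn with `<polygon>`. Its stroke #0000ff means engrave at S225, F4414. After flipping Y the toolpath is (18.661,207.955) → (73.453,189.757) → (30.298,151.405) → (18.661,207.955), returning to the start.

Shape 2 is a rectangle drawn with `<path>`. Its stroke #0000ff means engrave at S225, F4414. After flipping Y the toolpath is (19.570,171.115) → (71.237,171.115) → (71.237,130.669) → (19.570,130.669) → (19.570,171.115), returning to the start.

Shape 3 is a quadratic bezier drawn with `<path>`. Its stroke #ff0000 means score at S509, F2106. After flipping Y the toolpath is (13.872,167.046) → (30.803,181.506) → (39.500,184.431) → (39.965,175.822).

; Generated by LaserGRBL
G21
G90
G00 X18.661 Y207.955
M3 S225
G01 X73.453 Y189.757 F4414
G01 X30.298 Y151.405
G01 X18.661 Y207.955
M5
G00 X19.570 Y171.115
M3 S225
G01 X71.237 Y171.115 F4414
G01 X71.237 Y130.669
G01 X19.570 Y130.669
G01 X19.570 Y171.115
M5
G00 X13.872 Y167.046
M3 S509
G01 X30.803 Y181.506 F2106
G01 X39.500 Y184.431
G01 X39.965 Y175.822
M5
G00 X0.000 Y0.000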